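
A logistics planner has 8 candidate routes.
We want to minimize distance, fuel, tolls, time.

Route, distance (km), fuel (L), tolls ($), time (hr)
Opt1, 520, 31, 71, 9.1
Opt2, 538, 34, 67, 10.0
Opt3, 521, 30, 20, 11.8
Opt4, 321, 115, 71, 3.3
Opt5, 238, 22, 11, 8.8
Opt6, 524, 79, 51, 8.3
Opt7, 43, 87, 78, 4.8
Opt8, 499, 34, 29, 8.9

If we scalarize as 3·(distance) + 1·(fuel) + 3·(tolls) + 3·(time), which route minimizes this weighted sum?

Opt7

Opt1: 3·520 + 1·31 + 3·71 + 3·9.1 = 1831.3
Opt2: 3·538 + 1·34 + 3·67 + 3·10.0 = 1879.0
Opt3: 3·521 + 1·30 + 3·20 + 3·11.8 = 1688.4
Opt4: 3·321 + 1·115 + 3·71 + 3·3.3 = 1300.9
Opt5: 3·238 + 1·22 + 3·11 + 3·8.8 = 795.4
Opt6: 3·524 + 1·79 + 3·51 + 3·8.3 = 1828.9
Opt7: 3·43 + 1·87 + 3·78 + 3·4.8 = 464.4
Opt8: 3·499 + 1·34 + 3·29 + 3·8.9 = 1644.7
Lowest: Opt7 at 464.4.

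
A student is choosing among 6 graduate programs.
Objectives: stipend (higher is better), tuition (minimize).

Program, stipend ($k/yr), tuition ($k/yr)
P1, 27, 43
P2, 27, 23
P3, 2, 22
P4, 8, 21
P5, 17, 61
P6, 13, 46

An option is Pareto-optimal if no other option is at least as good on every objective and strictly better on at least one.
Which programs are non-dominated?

P1: dominated by P2 (stipend 27≥27, tuition 23≤43).
P2: not dominated.
P3: dominated by P4 (stipend 8≥2, tuition 21≤22).
P4: not dominated (best tuition).
P5: dominated by P1 (stipend 27≥17, tuition 43≤61).
P6: dominated by P1 (stipend 27≥13, tuition 43≤46).

P2, P4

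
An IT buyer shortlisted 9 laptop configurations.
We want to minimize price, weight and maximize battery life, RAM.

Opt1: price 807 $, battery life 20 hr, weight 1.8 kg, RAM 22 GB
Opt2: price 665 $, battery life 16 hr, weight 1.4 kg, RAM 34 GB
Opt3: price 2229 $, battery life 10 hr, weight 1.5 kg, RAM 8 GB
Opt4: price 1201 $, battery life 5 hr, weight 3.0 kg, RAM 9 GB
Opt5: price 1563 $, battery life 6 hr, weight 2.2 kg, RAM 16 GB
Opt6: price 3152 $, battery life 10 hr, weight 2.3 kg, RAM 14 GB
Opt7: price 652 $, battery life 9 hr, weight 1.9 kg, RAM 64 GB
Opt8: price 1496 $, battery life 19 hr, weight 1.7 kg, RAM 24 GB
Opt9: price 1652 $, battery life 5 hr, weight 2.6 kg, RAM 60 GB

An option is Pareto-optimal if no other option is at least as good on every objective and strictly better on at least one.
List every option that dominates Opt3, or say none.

Opt2: price 665≤2229, battery life 16≥10, weight 1.4≤1.5, RAM 34≥8 — dominates Opt3.
Others (Opt1, Opt4, Opt5, Opt6, Opt7, Opt8, Opt9) are each worse than Opt3 on at least one objective.

Opt2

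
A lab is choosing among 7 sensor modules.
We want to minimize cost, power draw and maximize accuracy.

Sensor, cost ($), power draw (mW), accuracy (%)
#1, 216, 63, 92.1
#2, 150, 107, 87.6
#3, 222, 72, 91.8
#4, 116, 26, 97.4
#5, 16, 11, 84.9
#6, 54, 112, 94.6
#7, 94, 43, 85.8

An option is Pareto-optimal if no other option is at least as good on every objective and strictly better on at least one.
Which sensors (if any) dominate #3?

#1: cost 216≤222, power draw 63≤72, accuracy 92.1≥91.8 — dominates #3.
#4: cost 116≤222, power draw 26≤72, accuracy 97.4≥91.8 — dominates #3.
Others (#2, #5, #6, #7) are each worse than #3 on at least one objective.

#1, #4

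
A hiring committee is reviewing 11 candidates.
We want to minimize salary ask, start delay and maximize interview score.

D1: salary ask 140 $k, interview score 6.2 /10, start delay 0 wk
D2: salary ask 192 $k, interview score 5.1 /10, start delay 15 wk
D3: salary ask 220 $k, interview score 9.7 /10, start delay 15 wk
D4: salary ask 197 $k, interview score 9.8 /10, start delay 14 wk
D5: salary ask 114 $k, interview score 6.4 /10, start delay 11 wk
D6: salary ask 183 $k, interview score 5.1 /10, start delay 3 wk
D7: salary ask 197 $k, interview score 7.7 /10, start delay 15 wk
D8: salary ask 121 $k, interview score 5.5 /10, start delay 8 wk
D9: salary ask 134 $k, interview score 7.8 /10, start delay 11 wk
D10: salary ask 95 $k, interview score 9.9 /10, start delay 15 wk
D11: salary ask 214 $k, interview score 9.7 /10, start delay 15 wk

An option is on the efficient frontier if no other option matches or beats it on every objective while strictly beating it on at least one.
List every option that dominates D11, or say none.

D4: salary ask 197≤214, interview score 9.8≥9.7, start delay 14≤15 — dominates D11.
D10: salary ask 95≤214, interview score 9.9≥9.7, start delay 15≤15 — dominates D11.
Others (D1, D2, D3, D5, D6, D7, D8, D9) are each worse than D11 on at least one objective.

D4, D10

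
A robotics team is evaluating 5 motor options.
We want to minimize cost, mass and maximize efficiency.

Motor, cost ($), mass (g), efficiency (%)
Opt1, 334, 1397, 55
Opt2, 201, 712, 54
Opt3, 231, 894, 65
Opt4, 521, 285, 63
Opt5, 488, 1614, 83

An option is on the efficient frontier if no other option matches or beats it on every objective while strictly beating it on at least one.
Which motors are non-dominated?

Opt1: dominated by Opt3 (cost 231≤334, mass 894≤1397, efficiency 65≥55).
Opt2: not dominated (best cost).
Opt3: not dominated.
Opt4: not dominated (best mass).
Opt5: not dominated (best efficiency).

Opt2, Opt3, Opt4, Opt5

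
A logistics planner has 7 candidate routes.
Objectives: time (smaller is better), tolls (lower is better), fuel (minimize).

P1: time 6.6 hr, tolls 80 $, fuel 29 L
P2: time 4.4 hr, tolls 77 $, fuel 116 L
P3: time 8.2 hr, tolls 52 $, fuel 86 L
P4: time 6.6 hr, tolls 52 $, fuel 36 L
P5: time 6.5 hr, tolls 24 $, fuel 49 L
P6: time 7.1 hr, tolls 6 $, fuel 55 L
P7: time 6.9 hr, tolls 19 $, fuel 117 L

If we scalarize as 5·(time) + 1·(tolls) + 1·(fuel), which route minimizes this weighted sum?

P1: 5·6.6 + 1·80 + 1·29 = 142.0
P2: 5·4.4 + 1·77 + 1·116 = 215.0
P3: 5·8.2 + 1·52 + 1·86 = 179.0
P4: 5·6.6 + 1·52 + 1·36 = 121.0
P5: 5·6.5 + 1·24 + 1·49 = 105.5
P6: 5·7.1 + 1·6 + 1·55 = 96.5
P7: 5·6.9 + 1·19 + 1·117 = 170.5
Lowest: P6 at 96.5.

P6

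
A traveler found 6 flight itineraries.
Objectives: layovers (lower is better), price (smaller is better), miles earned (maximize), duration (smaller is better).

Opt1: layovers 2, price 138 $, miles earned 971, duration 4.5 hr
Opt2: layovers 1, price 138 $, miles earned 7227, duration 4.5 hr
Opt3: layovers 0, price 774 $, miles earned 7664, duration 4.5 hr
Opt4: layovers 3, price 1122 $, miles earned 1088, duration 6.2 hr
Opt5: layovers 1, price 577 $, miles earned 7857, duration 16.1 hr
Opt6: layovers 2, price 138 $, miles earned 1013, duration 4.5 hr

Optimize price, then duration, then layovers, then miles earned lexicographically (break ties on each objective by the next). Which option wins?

Opt2

First minimize price: best is 138, kept {Opt1, Opt2, Opt6}.
Then minimize duration: best is 4.5, kept {Opt1, Opt2, Opt6}.
Then minimize layovers: best is 1, kept {Opt2}.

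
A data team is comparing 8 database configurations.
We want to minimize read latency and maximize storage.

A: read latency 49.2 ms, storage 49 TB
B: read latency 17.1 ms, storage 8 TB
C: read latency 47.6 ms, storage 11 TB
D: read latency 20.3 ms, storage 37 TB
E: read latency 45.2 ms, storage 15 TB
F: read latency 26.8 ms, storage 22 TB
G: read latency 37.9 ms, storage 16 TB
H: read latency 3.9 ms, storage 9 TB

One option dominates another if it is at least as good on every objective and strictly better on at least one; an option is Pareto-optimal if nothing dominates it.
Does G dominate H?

No

G vs H: G is worse on read latency (37.9 vs 3.9), so it does not dominate H.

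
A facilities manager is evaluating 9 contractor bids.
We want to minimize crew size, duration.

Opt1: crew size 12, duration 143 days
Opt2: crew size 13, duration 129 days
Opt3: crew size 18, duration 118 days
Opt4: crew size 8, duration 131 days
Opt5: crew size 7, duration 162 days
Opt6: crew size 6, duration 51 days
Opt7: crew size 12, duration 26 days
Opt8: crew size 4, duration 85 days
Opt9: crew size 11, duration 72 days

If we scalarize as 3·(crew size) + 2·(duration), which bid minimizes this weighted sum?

Opt7

Opt1: 3·12 + 2·143 = 322
Opt2: 3·13 + 2·129 = 297
Opt3: 3·18 + 2·118 = 290
Opt4: 3·8 + 2·131 = 286
Opt5: 3·7 + 2·162 = 345
Opt6: 3·6 + 2·51 = 120
Opt7: 3·12 + 2·26 = 88
Opt8: 3·4 + 2·85 = 182
Opt9: 3·11 + 2·72 = 177
Lowest: Opt7 at 88.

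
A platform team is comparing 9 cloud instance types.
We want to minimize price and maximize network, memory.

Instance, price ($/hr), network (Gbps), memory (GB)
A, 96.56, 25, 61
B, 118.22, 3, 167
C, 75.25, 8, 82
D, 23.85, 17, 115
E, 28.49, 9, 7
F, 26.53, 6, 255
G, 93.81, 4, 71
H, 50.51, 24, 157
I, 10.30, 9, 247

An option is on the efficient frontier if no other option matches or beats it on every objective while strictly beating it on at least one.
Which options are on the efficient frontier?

A, D, F, H, I

A: not dominated (best network).
B: dominated by F (price 26.53≤118.22, network 6≥3, memory 255≥167).
C: dominated by D (price 23.85≤75.25, network 17≥8, memory 115≥82).
D: not dominated.
E: dominated by D (price 23.85≤28.49, network 17≥9, memory 115≥7).
F: not dominated (best memory).
G: dominated by C (price 75.25≤93.81, network 8≥4, memory 82≥71).
H: not dominated.
I: not dominated (best price).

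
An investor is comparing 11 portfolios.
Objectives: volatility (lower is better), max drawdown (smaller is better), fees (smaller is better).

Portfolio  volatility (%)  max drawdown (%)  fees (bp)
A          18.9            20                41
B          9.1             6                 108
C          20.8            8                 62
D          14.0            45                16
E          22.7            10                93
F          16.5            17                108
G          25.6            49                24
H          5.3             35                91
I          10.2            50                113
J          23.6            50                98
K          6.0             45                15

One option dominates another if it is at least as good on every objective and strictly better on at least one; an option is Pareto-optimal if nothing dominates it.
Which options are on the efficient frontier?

A: not dominated.
B: not dominated (best max drawdown).
C: not dominated.
D: dominated by K (volatility 6.0≤14.0, max drawdown 45≤45, fees 15≤16).
E: dominated by C (volatility 20.8≤22.7, max drawdown 8≤10, fees 62≤93).
F: dominated by B (volatility 9.1≤16.5, max drawdown 6≤17, fees 108≤108).
G: dominated by D (volatility 14.0≤25.6, max drawdown 45≤49, fees 16≤24).
H: not dominated (best volatility).
I: dominated by B (volatility 9.1≤10.2, max drawdown 6≤50, fees 108≤113).
J: dominated by A (volatility 18.9≤23.6, max drawdown 20≤50, fees 41≤98).
K: not dominated (best fees).

A, B, C, H, K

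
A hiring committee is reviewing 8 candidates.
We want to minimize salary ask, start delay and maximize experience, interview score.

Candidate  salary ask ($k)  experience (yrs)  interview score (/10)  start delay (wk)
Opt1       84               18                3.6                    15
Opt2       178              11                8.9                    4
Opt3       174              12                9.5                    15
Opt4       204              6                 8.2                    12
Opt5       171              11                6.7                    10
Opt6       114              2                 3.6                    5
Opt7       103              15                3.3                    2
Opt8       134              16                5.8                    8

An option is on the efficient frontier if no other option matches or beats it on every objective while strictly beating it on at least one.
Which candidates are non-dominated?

Opt1, Opt2, Opt3, Opt5, Opt6, Opt7, Opt8

Opt1: not dominated (best salary ask).
Opt2: not dominated.
Opt3: not dominated (best interview score).
Opt4: dominated by Opt2 (salary ask 178≤204, experience 11≥6, interview score 8.9≥8.2, start delay 4≤12).
Opt5: not dominated.
Opt6: not dominated.
Opt7: not dominated (best start delay).
Opt8: not dominated.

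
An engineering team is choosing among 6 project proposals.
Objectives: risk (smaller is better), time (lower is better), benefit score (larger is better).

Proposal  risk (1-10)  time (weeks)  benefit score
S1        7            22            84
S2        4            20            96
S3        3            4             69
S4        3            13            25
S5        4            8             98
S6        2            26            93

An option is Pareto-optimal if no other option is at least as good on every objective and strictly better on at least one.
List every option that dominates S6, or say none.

none

S1: worse on risk (7 vs 2).
S2: worse on risk (4 vs 2).
S3: worse on risk (3 vs 2).
S4: worse on risk (3 vs 2).
S5: worse on risk (4 vs 2).
No option dominates S6.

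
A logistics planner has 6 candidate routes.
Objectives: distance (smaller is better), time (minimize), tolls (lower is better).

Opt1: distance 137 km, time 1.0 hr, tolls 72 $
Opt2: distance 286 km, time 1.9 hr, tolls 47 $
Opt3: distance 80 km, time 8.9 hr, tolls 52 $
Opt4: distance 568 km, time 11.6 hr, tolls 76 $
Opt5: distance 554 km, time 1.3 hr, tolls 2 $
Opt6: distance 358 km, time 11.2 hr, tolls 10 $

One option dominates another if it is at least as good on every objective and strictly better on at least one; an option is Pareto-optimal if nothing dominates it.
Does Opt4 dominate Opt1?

Opt4 vs Opt1: Opt4 is worse on distance (568 vs 137), so it does not dominate Opt1.

No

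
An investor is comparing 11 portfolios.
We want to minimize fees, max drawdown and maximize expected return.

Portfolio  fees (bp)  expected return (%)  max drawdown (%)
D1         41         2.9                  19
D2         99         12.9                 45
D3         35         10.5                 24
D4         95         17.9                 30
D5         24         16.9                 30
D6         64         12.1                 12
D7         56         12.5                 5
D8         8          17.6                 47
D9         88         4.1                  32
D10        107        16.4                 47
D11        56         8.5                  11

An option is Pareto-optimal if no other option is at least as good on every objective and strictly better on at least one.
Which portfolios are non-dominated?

D1, D3, D4, D5, D7, D8

D1: not dominated.
D2: dominated by D4 (fees 95≤99, expected return 17.9≥12.9, max drawdown 30≤45).
D3: not dominated.
D4: not dominated (best expected return).
D5: not dominated.
D6: dominated by D7 (fees 56≤64, expected return 12.5≥12.1, max drawdown 5≤12).
D7: not dominated (best max drawdown).
D8: not dominated (best fees).
D9: dominated by D3 (fees 35≤88, expected return 10.5≥4.1, max drawdown 24≤32).
D10: dominated by D4 (fees 95≤107, expected return 17.9≥16.4, max drawdown 30≤47).
D11: dominated by D7 (fees 56≤56, expected return 12.5≥8.5, max drawdown 5≤11).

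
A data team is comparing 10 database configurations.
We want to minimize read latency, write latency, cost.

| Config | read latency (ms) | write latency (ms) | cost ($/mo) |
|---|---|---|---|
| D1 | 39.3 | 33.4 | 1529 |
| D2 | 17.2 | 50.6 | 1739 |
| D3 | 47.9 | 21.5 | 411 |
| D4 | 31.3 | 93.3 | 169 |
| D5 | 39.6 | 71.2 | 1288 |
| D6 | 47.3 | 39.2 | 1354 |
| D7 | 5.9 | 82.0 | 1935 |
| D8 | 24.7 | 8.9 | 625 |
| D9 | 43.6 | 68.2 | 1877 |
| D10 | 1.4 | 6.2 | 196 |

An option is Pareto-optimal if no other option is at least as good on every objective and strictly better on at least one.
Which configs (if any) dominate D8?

D10

D10: read latency 1.4≤24.7, write latency 6.2≤8.9, cost 196≤625 — dominates D8.
Others (D1, D2, D3, D4, D5, D6, D7, D9) are each worse than D8 on at least one objective.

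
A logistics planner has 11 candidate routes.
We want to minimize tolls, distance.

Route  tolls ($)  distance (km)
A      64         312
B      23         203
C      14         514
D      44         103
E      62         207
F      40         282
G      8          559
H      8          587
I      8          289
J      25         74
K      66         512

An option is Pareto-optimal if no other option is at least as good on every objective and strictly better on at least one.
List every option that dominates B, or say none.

A: worse on tolls (64 vs 23).
C: worse on distance (514 vs 203).
D: worse on tolls (44 vs 23).
E: worse on tolls (62 vs 23).
F: worse on tolls (40 vs 23).
G: worse on distance (559 vs 203).
H: worse on distance (587 vs 203).
I: worse on distance (289 vs 203).
J: worse on tolls (25 vs 23).
K: worse on tolls (66 vs 23).
No option dominates B.

none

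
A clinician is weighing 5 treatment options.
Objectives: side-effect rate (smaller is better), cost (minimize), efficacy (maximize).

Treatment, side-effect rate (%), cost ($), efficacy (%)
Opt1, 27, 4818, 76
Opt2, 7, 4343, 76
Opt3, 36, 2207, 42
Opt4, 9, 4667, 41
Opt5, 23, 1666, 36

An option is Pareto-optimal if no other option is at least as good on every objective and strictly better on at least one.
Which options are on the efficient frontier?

Opt1: dominated by Opt2 (side-effect rate 7≤27, cost 4343≤4818, efficacy 76≥76).
Opt2: not dominated (best side-effect rate).
Opt3: not dominated.
Opt4: dominated by Opt2 (side-effect rate 7≤9, cost 4343≤4667, efficacy 76≥41).
Opt5: not dominated (best cost).

Opt2, Opt3, Opt5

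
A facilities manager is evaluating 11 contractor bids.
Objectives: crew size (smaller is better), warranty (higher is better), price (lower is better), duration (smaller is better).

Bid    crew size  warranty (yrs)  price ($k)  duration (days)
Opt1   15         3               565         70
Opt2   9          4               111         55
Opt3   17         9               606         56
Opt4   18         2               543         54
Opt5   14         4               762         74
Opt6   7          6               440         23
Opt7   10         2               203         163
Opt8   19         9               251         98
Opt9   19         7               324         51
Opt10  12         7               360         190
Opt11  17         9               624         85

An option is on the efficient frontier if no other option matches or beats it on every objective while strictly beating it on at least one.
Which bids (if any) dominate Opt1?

Opt2, Opt6

Opt2: crew size 9≤15, warranty 4≥3, price 111≤565, duration 55≤70 — dominates Opt1.
Opt6: crew size 7≤15, warranty 6≥3, price 440≤565, duration 23≤70 — dominates Opt1.
Others (Opt3, Opt4, Opt5, Opt7, Opt8, Opt9, Opt10, Opt11) are each worse than Opt1 on at least one objective.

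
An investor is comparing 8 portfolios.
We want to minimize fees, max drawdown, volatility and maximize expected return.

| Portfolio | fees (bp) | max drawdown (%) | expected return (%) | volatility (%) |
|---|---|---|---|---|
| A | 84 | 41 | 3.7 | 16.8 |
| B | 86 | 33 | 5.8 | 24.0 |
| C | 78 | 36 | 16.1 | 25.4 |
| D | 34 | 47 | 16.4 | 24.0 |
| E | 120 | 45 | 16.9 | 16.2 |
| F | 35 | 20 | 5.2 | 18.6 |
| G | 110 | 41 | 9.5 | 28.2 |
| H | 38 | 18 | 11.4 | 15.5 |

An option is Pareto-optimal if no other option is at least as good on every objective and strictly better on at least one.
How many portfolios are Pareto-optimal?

A: dominated by H (fees 38≤84, max drawdown 18≤41, expected return 11.4≥3.7, volatility 15.5≤16.8).
B: dominated by H (fees 38≤86, max drawdown 18≤33, expected return 11.4≥5.8, volatility 15.5≤24.0).
C: not dominated.
D: not dominated (best fees).
E: not dominated (best expected return).
F: not dominated.
G: dominated by C (fees 78≤110, max drawdown 36≤41, expected return 16.1≥9.5, volatility 25.4≤28.2).
H: not dominated (best max drawdown).
Pareto-optimal: C, D, E, F, H → 5.

5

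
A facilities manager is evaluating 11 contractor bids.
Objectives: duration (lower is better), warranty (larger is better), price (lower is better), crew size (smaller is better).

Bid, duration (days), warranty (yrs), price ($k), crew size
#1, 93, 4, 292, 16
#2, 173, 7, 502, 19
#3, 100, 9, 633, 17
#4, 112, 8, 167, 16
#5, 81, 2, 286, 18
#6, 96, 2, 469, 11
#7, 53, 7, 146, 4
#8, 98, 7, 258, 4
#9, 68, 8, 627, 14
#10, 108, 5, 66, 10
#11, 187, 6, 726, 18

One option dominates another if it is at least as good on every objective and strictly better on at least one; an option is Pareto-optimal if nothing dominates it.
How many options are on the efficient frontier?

#1: dominated by #7 (duration 53≤93, warranty 7≥4, price 146≤292, crew size 4≤16).
#2: dominated by #4 (duration 112≤173, warranty 8≥7, price 167≤502, crew size 16≤19).
#3: not dominated (best warranty).
#4: not dominated.
#5: dominated by #7 (duration 53≤81, warranty 7≥2, price 146≤286, crew size 4≤18).
#6: dominated by #7 (duration 53≤96, warranty 7≥2, price 146≤469, crew size 4≤11).
#7: not dominated (best duration).
#8: dominated by #7 (duration 53≤98, warranty 7≥7, price 146≤258, crew size 4≤4).
#9: not dominated.
#10: not dominated (best price).
#11: dominated by #3 (duration 100≤187, warranty 9≥6, price 633≤726, crew size 17≤18).
Pareto-optimal: #3, #4, #7, #9, #10 → 5.

5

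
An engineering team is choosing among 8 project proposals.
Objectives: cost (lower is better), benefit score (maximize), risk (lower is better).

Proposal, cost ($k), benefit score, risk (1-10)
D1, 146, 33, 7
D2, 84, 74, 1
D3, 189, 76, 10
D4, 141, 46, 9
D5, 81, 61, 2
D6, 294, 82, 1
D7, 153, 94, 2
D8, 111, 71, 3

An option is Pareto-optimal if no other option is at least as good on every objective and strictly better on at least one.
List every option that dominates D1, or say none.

D2, D5, D8

D2: cost 84≤146, benefit score 74≥33, risk 1≤7 — dominates D1.
D5: cost 81≤146, benefit score 61≥33, risk 2≤7 — dominates D1.
D8: cost 111≤146, benefit score 71≥33, risk 3≤7 — dominates D1.
Others (D3, D4, D6, D7) are each worse than D1 on at least one objective.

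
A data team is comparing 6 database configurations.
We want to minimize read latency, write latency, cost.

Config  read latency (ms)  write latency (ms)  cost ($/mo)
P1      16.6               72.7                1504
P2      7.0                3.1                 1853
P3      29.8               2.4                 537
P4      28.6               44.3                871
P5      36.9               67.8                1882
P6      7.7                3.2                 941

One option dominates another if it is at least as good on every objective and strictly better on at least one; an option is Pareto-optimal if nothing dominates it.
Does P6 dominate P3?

P6 vs P3: P6 is worse on write latency (3.2 vs 2.4), so it does not dominate P3.

No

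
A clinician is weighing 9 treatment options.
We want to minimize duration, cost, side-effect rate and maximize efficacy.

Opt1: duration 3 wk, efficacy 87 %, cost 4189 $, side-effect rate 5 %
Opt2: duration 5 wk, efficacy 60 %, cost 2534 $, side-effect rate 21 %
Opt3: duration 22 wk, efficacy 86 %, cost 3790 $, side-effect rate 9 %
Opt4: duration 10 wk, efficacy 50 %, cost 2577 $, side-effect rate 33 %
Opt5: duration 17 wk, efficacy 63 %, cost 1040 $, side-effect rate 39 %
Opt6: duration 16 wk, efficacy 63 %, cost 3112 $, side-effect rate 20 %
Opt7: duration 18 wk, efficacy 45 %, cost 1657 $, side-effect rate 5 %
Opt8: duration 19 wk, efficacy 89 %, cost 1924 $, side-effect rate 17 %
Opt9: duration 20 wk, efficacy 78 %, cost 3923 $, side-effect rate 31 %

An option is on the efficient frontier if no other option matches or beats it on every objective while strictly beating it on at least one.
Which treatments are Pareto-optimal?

Opt1: not dominated (best duration).
Opt2: not dominated.
Opt3: not dominated.
Opt4: dominated by Opt2 (duration 5≤10, efficacy 60≥50, cost 2534≤2577, side-effect rate 21≤33).
Opt5: not dominated (best cost).
Opt6: not dominated.
Opt7: not dominated.
Opt8: not dominated (best efficacy).
Opt9: dominated by Opt8 (duration 19≤20, efficacy 89≥78, cost 1924≤3923, side-effect rate 17≤31).

Opt1, Opt2, Opt3, Opt5, Opt6, Opt7, Opt8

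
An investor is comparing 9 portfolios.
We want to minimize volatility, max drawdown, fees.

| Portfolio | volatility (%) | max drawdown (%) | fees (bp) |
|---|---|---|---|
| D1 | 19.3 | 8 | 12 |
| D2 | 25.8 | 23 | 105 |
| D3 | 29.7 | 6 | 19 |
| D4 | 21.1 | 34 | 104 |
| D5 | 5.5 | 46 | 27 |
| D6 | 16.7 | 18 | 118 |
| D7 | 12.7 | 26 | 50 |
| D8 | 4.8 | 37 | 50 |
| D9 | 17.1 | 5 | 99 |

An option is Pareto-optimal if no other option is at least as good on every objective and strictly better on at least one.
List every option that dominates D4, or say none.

D1: volatility 19.3≤21.1, max drawdown 8≤34, fees 12≤104 — dominates D4.
D7: volatility 12.7≤21.1, max drawdown 26≤34, fees 50≤104 — dominates D4.
D9: volatility 17.1≤21.1, max drawdown 5≤34, fees 99≤104 — dominates D4.
Others (D2, D3, D5, D6, D8) are each worse than D4 on at least one objective.

D1, D7, D9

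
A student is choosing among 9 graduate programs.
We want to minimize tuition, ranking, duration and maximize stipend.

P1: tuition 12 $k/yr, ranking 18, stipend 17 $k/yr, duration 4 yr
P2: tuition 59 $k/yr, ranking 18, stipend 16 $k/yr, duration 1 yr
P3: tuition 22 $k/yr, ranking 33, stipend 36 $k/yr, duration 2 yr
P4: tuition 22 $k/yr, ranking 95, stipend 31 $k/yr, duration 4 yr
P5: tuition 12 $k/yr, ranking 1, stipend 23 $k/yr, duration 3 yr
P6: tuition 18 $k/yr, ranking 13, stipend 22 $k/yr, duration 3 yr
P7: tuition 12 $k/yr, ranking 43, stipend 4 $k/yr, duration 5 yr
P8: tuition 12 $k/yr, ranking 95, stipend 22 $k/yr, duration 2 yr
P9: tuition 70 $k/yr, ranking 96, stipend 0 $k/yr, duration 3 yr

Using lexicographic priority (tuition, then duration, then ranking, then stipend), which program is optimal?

First minimize tuition: best is 12, kept {P1, P5, P7, P8}.
Then minimize duration: best is 2, kept {P8}.

P8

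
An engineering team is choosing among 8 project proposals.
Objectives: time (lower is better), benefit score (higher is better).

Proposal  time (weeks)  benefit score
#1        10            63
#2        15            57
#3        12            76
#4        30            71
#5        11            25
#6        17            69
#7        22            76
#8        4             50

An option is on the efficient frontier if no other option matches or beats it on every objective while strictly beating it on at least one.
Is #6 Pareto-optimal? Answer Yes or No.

#3 vs #6: time 12≤17, benefit score 76≥69 — #3 is at least as good on every objective and strictly better on at least one, so #3 dominates #6.

No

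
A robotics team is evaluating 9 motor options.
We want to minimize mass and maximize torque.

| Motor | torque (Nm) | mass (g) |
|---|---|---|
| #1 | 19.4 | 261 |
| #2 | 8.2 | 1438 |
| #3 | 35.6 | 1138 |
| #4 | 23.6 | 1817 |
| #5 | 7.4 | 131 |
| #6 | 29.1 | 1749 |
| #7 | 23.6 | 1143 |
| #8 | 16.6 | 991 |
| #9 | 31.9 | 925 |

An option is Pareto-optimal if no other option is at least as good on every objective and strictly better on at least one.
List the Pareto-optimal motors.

#1: not dominated.
#2: dominated by #1 (torque 19.4≥8.2, mass 261≤1438).
#3: not dominated (best torque).
#4: dominated by #3 (torque 35.6≥23.6, mass 1138≤1817).
#5: not dominated (best mass).
#6: dominated by #3 (torque 35.6≥29.1, mass 1138≤1749).
#7: dominated by #3 (torque 35.6≥23.6, mass 1138≤1143).
#8: dominated by #1 (torque 19.4≥16.6, mass 261≤991).
#9: not dominated.

#1, #3, #5, #9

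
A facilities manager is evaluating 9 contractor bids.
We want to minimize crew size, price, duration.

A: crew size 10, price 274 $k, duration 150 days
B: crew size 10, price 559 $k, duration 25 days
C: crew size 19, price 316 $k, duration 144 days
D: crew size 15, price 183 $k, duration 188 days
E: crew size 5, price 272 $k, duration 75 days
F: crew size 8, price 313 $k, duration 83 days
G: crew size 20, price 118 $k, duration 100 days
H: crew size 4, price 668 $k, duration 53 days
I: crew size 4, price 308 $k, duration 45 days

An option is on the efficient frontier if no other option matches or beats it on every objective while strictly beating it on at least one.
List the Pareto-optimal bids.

B, D, E, G, I

A: dominated by E (crew size 5≤10, price 272≤274, duration 75≤150).
B: not dominated (best duration).
C: dominated by E (crew size 5≤19, price 272≤316, duration 75≤144).
D: not dominated.
E: not dominated.
F: dominated by E (crew size 5≤8, price 272≤313, duration 75≤83).
G: not dominated (best price).
H: dominated by I (crew size 4≤4, price 308≤668, duration 45≤53).
I: not dominated.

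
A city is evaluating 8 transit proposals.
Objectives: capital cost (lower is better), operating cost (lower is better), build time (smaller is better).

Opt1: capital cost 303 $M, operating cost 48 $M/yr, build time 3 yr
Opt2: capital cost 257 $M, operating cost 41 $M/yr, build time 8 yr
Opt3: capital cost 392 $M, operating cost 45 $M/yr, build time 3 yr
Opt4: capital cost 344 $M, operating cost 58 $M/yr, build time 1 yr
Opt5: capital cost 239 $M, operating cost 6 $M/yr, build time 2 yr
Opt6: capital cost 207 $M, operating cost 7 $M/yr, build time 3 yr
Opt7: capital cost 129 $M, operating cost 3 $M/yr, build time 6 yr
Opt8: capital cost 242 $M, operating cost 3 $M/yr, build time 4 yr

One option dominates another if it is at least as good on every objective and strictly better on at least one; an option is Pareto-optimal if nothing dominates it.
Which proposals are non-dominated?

Opt4, Opt5, Opt6, Opt7, Opt8

Opt1: dominated by Opt5 (capital cost 239≤303, operating cost 6≤48, build time 2≤3).
Opt2: dominated by Opt5 (capital cost 239≤257, operating cost 6≤41, build time 2≤8).
Opt3: dominated by Opt5 (capital cost 239≤392, operating cost 6≤45, build time 2≤3).
Opt4: not dominated (best build time).
Opt5: not dominated.
Opt6: not dominated.
Opt7: not dominated (best capital cost).
Opt8: not dominated.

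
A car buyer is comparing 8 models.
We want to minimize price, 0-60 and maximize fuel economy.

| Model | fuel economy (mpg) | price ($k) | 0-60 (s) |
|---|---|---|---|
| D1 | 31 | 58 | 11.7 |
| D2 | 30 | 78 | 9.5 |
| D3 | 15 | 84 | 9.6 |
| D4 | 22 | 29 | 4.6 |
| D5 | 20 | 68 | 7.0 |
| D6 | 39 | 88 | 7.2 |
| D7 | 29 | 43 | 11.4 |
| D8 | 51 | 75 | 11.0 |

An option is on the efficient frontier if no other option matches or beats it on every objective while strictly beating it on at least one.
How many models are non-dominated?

D1: not dominated.
D2: not dominated.
D3: dominated by D2 (fuel economy 30≥15, price 78≤84, 0-60 9.5≤9.6).
D4: not dominated (best price).
D5: dominated by D4 (fuel economy 22≥20, price 29≤68, 0-60 4.6≤7.0).
D6: not dominated.
D7: not dominated.
D8: not dominated (best fuel economy).
Pareto-optimal: D1, D2, D4, D6, D7, D8 → 6.

6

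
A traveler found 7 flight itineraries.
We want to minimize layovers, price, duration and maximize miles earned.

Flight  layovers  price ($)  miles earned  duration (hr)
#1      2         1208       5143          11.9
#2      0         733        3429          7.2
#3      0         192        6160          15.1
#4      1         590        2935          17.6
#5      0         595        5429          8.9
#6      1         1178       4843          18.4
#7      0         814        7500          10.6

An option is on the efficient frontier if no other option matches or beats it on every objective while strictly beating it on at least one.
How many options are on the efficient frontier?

4

#1: dominated by #5 (layovers 0≤2, price 595≤1208, miles earned 5429≥5143, duration 8.9≤11.9).
#2: not dominated (best duration).
#3: not dominated (best price).
#4: dominated by #3 (layovers 0≤1, price 192≤590, miles earned 6160≥2935, duration 15.1≤17.6).
#5: not dominated.
#6: dominated by #3 (layovers 0≤1, price 192≤1178, miles earned 6160≥4843, duration 15.1≤18.4).
#7: not dominated (best miles earned).
Pareto-optimal: #2, #3, #5, #7 → 4.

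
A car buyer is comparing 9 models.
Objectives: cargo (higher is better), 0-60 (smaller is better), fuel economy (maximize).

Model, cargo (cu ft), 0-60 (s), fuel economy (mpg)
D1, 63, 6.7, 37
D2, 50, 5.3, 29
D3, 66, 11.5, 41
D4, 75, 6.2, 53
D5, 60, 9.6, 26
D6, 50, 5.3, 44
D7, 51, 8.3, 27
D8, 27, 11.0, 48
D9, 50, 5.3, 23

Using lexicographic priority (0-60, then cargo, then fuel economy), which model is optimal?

D6

First minimize 0-60: best is 5.3, kept {D2, D6, D9}.
Then maximize cargo: best is 50, kept {D2, D6, D9}.
Then maximize fuel economy: best is 44, kept {D6}.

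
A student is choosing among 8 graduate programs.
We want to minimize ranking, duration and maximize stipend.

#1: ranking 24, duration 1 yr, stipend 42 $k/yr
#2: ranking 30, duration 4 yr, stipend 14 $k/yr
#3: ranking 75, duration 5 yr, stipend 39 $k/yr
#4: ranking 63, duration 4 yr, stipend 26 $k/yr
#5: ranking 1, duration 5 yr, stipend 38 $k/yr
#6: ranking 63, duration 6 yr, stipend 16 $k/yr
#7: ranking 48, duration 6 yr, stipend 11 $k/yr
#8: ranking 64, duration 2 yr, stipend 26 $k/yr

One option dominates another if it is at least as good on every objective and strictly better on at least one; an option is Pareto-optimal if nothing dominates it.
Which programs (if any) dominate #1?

none

#2: worse on ranking (30 vs 24).
#3: worse on ranking (75 vs 24).
#4: worse on ranking (63 vs 24).
#5: worse on duration (5 vs 1).
#6: worse on ranking (63 vs 24).
#7: worse on ranking (48 vs 24).
#8: worse on ranking (64 vs 24).
No option dominates #1.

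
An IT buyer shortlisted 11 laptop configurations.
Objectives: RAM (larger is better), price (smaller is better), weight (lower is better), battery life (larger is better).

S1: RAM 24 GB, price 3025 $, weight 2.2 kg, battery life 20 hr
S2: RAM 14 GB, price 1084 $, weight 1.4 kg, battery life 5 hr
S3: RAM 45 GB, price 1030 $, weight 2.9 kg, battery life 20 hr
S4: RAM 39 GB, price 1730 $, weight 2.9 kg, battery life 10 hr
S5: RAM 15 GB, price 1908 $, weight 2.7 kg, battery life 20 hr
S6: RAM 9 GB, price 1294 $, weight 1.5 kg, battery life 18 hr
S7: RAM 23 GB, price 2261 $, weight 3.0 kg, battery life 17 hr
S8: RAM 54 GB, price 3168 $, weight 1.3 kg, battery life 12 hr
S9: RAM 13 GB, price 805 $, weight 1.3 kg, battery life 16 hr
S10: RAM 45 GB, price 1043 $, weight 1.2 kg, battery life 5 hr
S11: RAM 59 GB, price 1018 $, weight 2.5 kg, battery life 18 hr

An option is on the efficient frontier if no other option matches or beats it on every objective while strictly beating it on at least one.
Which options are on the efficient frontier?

S1: not dominated.
S2: dominated by S10 (RAM 45≥14, price 1043≤1084, weight 1.2≤1.4, battery life 5≥5).
S3: not dominated.
S4: dominated by S3 (RAM 45≥39, price 1030≤1730, weight 2.9≤2.9, battery life 20≥10).
S5: not dominated.
S6: not dominated.
S7: dominated by S3 (RAM 45≥23, price 1030≤2261, weight 2.9≤3.0, battery life 20≥17).
S8: not dominated.
S9: not dominated (best price).
S10: not dominated (best weight).
S11: not dominated (best RAM).

S1, S3, S5, S6, S8, S9, S10, S11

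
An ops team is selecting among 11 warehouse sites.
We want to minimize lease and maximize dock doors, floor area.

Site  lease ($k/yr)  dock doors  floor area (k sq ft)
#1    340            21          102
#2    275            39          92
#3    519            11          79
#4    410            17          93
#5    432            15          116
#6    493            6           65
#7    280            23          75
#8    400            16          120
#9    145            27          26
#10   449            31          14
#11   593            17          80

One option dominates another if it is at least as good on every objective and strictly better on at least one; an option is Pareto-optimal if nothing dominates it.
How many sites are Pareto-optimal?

4

#1: not dominated.
#2: not dominated (best dock doors).
#3: dominated by #1 (lease 340≤519, dock doors 21≥11, floor area 102≥79).
#4: dominated by #1 (lease 340≤410, dock doors 21≥17, floor area 102≥93).
#5: dominated by #8 (lease 400≤432, dock doors 16≥15, floor area 120≥116).
#6: dominated by #1 (lease 340≤493, dock doors 21≥6, floor area 102≥65).
#7: dominated by #2 (lease 275≤280, dock doors 39≥23, floor area 92≥75).
#8: not dominated (best floor area).
#9: not dominated (best lease).
#10: dominated by #2 (lease 275≤449, dock doors 39≥31, floor area 92≥14).
#11: dominated by #1 (lease 340≤593, dock doors 21≥17, floor area 102≥80).
Pareto-optimal: #1, #2, #8, #9 → 4.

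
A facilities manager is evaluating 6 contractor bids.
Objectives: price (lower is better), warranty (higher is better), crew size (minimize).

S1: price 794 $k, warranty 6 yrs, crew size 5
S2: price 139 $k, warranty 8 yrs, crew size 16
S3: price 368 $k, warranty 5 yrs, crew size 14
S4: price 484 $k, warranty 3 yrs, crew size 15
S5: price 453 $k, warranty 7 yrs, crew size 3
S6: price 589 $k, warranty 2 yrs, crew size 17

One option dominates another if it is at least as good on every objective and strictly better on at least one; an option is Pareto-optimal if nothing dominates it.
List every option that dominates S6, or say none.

S2: price 139≤589, warranty 8≥2, crew size 16≤17 — dominates S6.
S3: price 368≤589, warranty 5≥2, crew size 14≤17 — dominates S6.
S4: price 484≤589, warranty 3≥2, crew size 15≤17 — dominates S6.
S5: price 453≤589, warranty 7≥2, crew size 3≤17 — dominates S6.
Others (S1) are each worse than S6 on at least one objective.

S2, S3, S4, S5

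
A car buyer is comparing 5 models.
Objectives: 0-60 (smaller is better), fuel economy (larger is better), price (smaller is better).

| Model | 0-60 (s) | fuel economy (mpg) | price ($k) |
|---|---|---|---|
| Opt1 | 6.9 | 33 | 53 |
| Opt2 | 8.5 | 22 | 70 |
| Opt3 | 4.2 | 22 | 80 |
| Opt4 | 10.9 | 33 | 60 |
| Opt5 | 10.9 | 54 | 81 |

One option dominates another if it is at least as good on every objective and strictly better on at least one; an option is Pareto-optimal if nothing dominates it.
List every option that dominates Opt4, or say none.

Opt1

Opt1: 0-60 6.9≤10.9, fuel economy 33≥33, price 53≤60 — dominates Opt4.
Others (Opt2, Opt3, Opt5) are each worse than Opt4 on at least one objective.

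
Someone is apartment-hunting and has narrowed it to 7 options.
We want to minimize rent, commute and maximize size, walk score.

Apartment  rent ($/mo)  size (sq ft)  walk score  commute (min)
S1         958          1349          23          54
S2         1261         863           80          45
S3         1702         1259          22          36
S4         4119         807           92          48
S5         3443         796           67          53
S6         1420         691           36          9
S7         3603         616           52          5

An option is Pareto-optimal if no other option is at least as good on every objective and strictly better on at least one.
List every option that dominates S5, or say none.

S2: rent 1261≤3443, size 863≥796, walk score 80≥67, commute 45≤53 — dominates S5.
Others (S1, S3, S4, S6, S7) are each worse than S5 on at least one objective.

S2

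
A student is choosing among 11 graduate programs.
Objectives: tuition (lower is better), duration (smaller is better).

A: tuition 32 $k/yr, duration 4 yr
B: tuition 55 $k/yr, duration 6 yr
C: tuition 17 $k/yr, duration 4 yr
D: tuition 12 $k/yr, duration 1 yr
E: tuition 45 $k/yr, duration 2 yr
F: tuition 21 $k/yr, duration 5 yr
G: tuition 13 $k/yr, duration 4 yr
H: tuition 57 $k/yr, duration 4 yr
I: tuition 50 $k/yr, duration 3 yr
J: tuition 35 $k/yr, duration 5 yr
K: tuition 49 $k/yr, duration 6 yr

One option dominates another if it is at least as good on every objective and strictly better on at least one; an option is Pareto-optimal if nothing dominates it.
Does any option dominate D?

No

A: worse on tuition (32 vs 12).
B: worse on tuition (55 vs 12).
C: worse on tuition (17 vs 12).
E: worse on tuition (45 vs 12).
F: worse on tuition (21 vs 12).
G: worse on tuition (13 vs 12).
H: worse on tuition (57 vs 12).
I: worse on tuition (50 vs 12).
J: worse on tuition (35 vs 12).
K: worse on tuition (49 vs 12).
No option is at least as good as D on every objective and strictly better on one.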